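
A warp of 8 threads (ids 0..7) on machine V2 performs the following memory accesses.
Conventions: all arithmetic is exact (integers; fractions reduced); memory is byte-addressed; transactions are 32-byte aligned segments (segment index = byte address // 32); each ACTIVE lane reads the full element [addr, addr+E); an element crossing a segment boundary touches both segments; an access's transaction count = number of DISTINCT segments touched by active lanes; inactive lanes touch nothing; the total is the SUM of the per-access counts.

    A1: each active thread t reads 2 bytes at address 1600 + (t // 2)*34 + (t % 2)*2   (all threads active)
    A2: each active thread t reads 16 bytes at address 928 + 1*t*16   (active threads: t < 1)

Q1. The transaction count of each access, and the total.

A1: 4 transactions
A2: 1 transaction

Answer: 4,1; total 5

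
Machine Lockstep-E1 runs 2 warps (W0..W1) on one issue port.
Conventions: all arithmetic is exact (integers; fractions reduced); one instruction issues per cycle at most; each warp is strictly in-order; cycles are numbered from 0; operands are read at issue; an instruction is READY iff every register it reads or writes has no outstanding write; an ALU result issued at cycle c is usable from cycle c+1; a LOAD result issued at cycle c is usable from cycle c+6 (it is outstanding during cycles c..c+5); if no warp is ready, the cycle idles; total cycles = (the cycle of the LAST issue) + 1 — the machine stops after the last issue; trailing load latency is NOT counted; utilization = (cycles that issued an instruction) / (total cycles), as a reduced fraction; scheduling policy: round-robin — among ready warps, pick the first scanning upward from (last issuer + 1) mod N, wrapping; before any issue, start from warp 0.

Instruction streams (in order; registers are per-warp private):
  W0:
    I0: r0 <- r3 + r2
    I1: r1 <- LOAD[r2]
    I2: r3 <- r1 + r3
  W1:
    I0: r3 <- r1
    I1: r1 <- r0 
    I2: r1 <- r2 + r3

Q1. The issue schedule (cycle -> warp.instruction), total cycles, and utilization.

cycle 0: W0.I0
cycle 1: W1.I0
cycle 2: W0.I1
cycle 3: W1.I1
cycle 4: W1.I2
cycle 5: idle
cycle 6: idle
cycle 7: idle
cycle 8: W0.I2

Answer: 9 cycles, utilization 2/3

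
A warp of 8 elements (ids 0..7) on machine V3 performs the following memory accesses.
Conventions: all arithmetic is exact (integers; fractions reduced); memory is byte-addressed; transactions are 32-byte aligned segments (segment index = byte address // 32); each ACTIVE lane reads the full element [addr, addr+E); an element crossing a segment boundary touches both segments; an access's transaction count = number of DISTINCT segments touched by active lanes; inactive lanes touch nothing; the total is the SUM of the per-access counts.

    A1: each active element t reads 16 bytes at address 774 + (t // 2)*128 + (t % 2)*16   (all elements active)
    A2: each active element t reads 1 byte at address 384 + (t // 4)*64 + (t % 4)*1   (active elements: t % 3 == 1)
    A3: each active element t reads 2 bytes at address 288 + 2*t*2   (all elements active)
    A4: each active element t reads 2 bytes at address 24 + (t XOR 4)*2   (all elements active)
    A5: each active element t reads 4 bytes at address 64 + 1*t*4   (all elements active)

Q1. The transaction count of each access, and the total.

A1: 8 transactions
A2: 2 transactions
A3: 1 transaction
A4: 2 transactions
A5: 1 transaction

Answer: 8,2,1,2,1; total 14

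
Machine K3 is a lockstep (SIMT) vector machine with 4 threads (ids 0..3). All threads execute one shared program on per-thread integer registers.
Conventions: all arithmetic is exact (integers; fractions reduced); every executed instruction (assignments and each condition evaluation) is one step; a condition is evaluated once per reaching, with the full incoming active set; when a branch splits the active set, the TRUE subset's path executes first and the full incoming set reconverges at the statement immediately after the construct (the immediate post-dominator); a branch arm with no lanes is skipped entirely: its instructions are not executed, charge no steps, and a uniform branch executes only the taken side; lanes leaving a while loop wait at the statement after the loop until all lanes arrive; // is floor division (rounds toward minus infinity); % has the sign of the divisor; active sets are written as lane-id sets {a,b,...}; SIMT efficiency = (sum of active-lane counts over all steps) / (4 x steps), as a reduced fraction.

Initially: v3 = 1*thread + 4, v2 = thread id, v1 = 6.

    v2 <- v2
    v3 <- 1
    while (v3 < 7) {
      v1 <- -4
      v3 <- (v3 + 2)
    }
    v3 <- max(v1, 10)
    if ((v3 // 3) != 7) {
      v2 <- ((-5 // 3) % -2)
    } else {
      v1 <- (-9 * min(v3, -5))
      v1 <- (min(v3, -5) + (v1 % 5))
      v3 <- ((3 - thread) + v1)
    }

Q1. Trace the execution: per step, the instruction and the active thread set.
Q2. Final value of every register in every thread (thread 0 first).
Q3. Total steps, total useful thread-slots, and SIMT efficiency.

step 0: v2 <- v2                     {0,1,2,3}
step 1: v3 <- 1                      {0,1,2,3}
step 2: eval (v3 < 7)                {0,1,2,3}
step 3: v1 <- -4                     {0,1,2,3}
step 4: v3 <- (v3 + 2)               {0,1,2,3}
step 5: eval (v3 < 7)                {0,1,2,3}
step 6: v1 <- -4                     {0,1,2,3}
step 7: v3 <- (v3 + 2)               {0,1,2,3}
step 8: eval (v3 < 7)                {0,1,2,3}
step 9: v1 <- -4                     {0,1,2,3}
step 10: v3 <- (v3 + 2)               {0,1,2,3}
step 11: eval (v3 < 7)                {0,1,2,3}
step 12: v3 <- max(v1, 10)            {0,1,2,3}
step 13: eval ((v3 // 3) != 7)        {0,1,2,3}
step 14: v2 <- ((-5 // 3) % -2)       {0,1,2,3}

Answer: 15 steps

v3: 10,10,10,10
v2: 0,0,0,0
v1: -4,-4,-4,-4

steps = 15; useful = 60; efficiency = 60/60 = 1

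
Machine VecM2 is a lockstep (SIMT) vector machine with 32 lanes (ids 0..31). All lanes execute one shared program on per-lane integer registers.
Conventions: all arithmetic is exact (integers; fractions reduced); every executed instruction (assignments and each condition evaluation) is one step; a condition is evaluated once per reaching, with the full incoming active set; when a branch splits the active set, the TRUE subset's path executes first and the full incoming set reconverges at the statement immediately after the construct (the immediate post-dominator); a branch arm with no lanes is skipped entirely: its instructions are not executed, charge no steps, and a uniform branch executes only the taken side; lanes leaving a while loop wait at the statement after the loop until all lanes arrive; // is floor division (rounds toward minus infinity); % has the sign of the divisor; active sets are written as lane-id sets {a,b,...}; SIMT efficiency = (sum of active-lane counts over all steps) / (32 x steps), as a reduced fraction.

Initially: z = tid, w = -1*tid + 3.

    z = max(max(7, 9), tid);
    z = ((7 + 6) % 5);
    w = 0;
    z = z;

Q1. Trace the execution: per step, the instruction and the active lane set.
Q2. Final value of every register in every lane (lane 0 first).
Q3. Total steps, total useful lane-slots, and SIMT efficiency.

step 0: z <- max(max(7, 9), tid)     {0,1,2,3,4,5,6,7,8,9,10,11,12,13,14,15,16,17,18,19,20,21,22,23,24,25,26,27,28,29,30,31}
step 1: z <- ((7 + 6) % 5)           {0,1,2,3,4,5,6,7,8,9,10,11,12,13,14,15,16,17,18,19,20,21,22,23,24,25,26,27,28,29,30,31}
step 2: w <- 0                       {0,1,2,3,4,5,6,7,8,9,10,11,12,13,14,15,16,17,18,19,20,21,22,23,24,25,26,27,28,29,30,31}
step 3: z <- z                       {0,1,2,3,4,5,6,7,8,9,10,11,12,13,14,15,16,17,18,19,20,21,22,23,24,25,26,27,28,29,30,31}

Answer: 4 steps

z: 3,3,3,3,3,3,3,3,3,3,3,3,3,3,3,3,3,3,3,3,3,3,3,3,3,3,3,3,3,3,3,3
w: 0,0,0,0,0,0,0,0,0,0,0,0,0,0,0,0,0,0,0,0,0,0,0,0,0,0,0,0,0,0,0,0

steps = 4; useful = 128; efficiency = 128/128 = 1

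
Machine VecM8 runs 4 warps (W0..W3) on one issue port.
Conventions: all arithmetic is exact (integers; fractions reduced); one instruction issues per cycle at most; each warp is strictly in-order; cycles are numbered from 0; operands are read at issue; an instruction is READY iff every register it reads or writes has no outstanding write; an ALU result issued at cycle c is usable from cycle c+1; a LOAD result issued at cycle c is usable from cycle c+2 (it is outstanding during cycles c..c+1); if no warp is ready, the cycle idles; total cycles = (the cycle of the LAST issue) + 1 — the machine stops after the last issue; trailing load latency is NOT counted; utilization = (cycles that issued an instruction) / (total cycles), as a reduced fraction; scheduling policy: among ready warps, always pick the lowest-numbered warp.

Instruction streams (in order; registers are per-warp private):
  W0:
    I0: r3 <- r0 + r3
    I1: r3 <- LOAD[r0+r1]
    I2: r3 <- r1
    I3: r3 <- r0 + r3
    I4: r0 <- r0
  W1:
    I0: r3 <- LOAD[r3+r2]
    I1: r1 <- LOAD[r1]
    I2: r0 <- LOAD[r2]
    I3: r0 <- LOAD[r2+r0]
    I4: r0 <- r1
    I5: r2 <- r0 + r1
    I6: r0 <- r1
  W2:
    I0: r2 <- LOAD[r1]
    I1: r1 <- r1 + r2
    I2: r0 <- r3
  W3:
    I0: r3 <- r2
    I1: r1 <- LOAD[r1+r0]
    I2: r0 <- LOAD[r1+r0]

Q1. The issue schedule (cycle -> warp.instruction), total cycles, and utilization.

cycle 0: W0.I0
cycle 1: W0.I1
cycle 2: W1.I0
cycle 3: W0.I2
cycle 4: W0.I3
cycle 5: W0.I4
cycle 6: W1.I1
cycle 7: W1.I2
cycle 8: W2.I0
cycle 9: W1.I3
cycle 10: W2.I1
cycle 11: W1.I4
cycle 12: W1.I5
cycle 13: W1.I6
cycle 14: W2.I2
cycle 15: W3.I0
cycle 16: W3.I1
cycle 17: idle
cycle 18: W3.I2

Answer: 19 cycles, utilization 18/19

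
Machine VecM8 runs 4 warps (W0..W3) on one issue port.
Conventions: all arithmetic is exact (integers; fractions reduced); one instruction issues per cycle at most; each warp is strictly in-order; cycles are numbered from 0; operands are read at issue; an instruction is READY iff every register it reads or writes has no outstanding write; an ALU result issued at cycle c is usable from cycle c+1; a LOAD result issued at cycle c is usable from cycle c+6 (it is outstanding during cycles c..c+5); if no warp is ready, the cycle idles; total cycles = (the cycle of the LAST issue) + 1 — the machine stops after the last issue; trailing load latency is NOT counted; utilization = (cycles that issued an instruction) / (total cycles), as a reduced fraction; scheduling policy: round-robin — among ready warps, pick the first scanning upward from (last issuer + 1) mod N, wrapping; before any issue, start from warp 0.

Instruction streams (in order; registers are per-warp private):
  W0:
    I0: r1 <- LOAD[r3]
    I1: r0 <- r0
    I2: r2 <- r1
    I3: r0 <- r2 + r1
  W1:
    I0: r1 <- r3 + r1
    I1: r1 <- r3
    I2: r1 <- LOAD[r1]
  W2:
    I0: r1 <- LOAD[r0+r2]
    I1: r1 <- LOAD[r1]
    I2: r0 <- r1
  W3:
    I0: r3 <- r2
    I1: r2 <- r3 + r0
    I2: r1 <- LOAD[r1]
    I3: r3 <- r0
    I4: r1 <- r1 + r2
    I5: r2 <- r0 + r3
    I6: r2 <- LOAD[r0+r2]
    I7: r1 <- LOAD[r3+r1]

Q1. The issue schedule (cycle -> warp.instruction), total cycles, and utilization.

cycle 0: W0.I0
cycle 1: W1.I0
cycle 2: W2.I0
cycle 3: W3.I0
cycle 4: W0.I1
cycle 5: W1.I1
cycle 6: W3.I1
cycle 7: W0.I2
cycle 8: W1.I2
cycle 9: W2.I1
cycle 10: W3.I2
cycle 11: W0.I3
cycle 12: W3.I3
cycle 13: idle
cycle 14: idle
cycle 15: W2.I2
cycle 16: W3.I4
cycle 17: W3.I5
cycle 18: W3.I6
cycle 19: W3.I7

Answer: 20 cycles, utilization 9/10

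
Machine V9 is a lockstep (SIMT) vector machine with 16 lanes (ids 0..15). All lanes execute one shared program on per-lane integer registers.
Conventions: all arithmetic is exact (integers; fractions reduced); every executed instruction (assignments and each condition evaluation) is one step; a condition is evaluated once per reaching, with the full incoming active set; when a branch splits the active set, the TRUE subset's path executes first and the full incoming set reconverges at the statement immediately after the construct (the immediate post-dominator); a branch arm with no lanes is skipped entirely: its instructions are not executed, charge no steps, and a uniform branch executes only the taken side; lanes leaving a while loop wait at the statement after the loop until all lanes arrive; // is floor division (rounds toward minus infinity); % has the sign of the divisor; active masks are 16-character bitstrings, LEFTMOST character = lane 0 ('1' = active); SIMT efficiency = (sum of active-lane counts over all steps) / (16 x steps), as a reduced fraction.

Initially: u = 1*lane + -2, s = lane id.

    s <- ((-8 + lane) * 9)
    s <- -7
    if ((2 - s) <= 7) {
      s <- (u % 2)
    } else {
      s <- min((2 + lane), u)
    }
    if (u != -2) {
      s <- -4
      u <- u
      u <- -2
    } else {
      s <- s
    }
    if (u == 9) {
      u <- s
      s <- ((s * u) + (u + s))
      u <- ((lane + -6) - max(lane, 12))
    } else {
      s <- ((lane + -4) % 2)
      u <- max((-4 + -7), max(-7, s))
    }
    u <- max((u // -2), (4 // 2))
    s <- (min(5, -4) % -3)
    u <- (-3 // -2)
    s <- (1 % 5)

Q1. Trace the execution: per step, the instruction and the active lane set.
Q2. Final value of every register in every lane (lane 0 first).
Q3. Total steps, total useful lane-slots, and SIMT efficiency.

step 0: s <- ((-8 + lane) * 9)       1111111111111111
step 1: s <- -7                      1111111111111111
step 2: eval ((2 - s) <= 7)          1111111111111111
step 3: s <- min((2 + lane), u)      1111111111111111
step 4: eval (u != -2)               1111111111111111
step 5: s <- -4                      0111111111111111
step 6: u <- u                       0111111111111111
step 7: u <- -2                      0111111111111111
step 8: s <- s                       1000000000000000
step 9: eval (u == 9)                1111111111111111
step 10: s <- ((lane + -4) % 2)       1111111111111111
step 11: u <- max((-4 + -7), max(-7, s)) 1111111111111111
step 12: u <- max((u // -2), (4 // 2)) 1111111111111111
step 13: s <- (min(5, -4) % -3)       1111111111111111
step 14: u <- (-3 // -2)              1111111111111111
step 15: s <- (1 % 5)                 1111111111111111

Answer: 16 steps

u: 1,1,1,1,1,1,1,1,1,1,1,1,1,1,1,1
s: 1,1,1,1,1,1,1,1,1,1,1,1,1,1,1,1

steps = 16; useful = 238; efficiency = 238/256 = 119/128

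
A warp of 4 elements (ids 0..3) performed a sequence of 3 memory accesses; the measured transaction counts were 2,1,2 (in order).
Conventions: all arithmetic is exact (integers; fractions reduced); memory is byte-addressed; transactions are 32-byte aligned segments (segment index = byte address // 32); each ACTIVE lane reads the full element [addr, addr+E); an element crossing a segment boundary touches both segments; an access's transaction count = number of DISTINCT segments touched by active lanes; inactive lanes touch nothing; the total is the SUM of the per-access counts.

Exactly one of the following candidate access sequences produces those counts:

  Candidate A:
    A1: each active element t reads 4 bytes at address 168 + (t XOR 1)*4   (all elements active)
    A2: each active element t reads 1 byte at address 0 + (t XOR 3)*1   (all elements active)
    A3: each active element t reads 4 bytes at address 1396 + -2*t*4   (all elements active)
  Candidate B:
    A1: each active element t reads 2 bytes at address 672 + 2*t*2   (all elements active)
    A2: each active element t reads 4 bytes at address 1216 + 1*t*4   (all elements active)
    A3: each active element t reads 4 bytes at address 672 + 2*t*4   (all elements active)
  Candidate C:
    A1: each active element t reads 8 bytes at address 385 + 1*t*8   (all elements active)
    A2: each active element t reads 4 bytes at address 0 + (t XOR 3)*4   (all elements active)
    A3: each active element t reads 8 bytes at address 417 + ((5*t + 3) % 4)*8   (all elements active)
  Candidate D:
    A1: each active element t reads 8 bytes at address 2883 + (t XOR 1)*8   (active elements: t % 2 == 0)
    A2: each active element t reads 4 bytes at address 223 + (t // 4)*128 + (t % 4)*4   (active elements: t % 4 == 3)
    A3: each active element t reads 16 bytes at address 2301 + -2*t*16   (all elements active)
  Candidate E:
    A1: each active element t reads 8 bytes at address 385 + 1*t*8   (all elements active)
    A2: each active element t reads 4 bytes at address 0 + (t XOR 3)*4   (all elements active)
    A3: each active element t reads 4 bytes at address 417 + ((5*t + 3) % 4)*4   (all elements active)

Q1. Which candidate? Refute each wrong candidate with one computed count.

A: A1 gives 1 transaction, not 2
B: A1 gives 1 transaction, not 2
D: A3 gives 5 transactions, not 2
E: A3 gives 1 transaction, not 2
C: all counts match (2,1,2)

Answer: C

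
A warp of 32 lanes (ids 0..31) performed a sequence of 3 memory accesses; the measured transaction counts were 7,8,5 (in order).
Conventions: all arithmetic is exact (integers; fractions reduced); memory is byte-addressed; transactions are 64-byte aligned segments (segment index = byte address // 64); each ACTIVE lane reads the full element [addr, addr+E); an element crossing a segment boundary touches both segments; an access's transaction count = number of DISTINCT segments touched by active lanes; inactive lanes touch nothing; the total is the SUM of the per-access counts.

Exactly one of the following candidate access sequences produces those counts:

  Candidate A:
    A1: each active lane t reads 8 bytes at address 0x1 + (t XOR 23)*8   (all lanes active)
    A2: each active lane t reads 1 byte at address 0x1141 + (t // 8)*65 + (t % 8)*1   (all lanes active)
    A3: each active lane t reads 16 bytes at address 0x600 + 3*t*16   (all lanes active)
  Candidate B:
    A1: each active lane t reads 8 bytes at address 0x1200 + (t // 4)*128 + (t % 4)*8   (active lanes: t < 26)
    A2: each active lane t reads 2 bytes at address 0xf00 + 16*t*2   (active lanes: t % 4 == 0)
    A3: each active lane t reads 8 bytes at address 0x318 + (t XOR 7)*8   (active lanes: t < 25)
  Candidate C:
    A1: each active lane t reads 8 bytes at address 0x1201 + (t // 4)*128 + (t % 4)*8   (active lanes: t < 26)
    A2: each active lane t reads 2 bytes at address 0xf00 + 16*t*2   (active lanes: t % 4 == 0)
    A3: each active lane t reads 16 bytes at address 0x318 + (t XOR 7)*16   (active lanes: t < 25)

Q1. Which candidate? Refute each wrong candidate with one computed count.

A: A1 gives 5 transactions, not 7
C: A3 gives 8 transactions, not 5
B: all counts match (7,8,5)

Answer: B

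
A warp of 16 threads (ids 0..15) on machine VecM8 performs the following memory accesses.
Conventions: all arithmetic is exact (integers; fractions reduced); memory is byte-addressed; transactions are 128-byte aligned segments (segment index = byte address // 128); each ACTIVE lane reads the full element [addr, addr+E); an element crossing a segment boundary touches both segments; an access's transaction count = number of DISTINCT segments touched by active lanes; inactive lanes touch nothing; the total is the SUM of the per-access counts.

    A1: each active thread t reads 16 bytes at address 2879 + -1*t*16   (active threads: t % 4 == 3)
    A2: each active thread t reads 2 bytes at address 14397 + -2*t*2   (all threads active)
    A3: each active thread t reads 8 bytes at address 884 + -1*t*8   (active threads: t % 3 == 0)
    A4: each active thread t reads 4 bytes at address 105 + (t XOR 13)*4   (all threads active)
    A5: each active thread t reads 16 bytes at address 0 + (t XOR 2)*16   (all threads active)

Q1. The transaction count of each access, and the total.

A1: 3 transactions
A2: 1 transaction
A3: 2 transactions
A4: 2 transactions
A5: 2 transactions

Answer: 3,1,2,2,2; total 10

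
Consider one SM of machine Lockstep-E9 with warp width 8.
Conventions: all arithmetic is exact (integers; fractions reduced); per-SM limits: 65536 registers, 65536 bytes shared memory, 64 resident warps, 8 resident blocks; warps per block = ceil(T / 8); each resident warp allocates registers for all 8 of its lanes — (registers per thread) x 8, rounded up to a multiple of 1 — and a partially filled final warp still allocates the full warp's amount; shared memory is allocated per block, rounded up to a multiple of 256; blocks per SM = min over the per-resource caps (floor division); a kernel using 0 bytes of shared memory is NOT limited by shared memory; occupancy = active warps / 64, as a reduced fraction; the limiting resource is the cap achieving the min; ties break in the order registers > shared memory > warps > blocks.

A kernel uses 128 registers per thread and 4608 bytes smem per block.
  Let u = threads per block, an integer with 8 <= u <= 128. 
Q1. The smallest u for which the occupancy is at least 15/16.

Answer: u = 57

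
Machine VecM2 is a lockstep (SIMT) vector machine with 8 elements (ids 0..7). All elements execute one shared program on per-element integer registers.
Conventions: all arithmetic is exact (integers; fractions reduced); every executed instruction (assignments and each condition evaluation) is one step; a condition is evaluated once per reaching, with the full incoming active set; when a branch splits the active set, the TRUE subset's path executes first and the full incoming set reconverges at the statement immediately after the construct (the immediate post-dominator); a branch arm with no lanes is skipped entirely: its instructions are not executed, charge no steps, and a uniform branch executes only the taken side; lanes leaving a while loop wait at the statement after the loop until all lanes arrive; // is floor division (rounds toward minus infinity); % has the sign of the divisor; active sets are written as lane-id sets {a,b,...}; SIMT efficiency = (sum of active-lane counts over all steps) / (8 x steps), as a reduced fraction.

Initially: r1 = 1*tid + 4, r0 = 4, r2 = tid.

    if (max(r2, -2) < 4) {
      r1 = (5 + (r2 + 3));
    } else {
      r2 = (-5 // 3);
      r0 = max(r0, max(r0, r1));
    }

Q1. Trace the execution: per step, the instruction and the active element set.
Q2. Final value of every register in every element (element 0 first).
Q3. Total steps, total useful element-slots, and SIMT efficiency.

step 0: eval (max(r2, -2) < 4)       {0,1,2,3,4,5,6,7}
step 1: r1 <- (5 + (r2 + 3))         {0,1,2,3}
step 2: r2 <- (-5 // 3)              {4,5,6,7}
step 3: r0 <- max(r0, max(r0, r1))   {4,5,6,7}

Answer: 4 steps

r1: 8,9,10,11,8,9,10,11
r0: 4,4,4,4,8,9,10,11
r2: 0,1,2,3,-2,-2,-2,-2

steps = 4; useful = 20; efficiency = 20/32 = 5/8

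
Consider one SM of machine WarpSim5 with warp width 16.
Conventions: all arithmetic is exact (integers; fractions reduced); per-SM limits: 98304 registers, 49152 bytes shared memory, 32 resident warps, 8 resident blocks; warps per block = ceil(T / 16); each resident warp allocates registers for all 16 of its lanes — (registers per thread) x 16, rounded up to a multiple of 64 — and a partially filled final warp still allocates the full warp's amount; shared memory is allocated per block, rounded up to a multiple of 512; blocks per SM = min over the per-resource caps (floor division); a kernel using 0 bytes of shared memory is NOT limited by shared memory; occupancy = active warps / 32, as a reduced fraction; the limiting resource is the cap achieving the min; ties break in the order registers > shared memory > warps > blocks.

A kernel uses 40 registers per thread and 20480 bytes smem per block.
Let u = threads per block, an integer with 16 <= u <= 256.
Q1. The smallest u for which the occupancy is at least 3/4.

Answer: u = 177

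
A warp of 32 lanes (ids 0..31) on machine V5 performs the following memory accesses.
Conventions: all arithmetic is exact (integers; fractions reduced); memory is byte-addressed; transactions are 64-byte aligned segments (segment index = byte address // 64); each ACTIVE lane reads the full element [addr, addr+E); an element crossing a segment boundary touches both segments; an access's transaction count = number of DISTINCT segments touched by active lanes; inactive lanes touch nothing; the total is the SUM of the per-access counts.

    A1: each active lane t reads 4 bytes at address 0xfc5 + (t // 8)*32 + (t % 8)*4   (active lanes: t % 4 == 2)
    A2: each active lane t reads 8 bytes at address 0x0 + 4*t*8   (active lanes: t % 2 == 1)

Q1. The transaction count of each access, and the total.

A1: 3 transactions
A2: 16 transactions

Answer: 3,16; total 19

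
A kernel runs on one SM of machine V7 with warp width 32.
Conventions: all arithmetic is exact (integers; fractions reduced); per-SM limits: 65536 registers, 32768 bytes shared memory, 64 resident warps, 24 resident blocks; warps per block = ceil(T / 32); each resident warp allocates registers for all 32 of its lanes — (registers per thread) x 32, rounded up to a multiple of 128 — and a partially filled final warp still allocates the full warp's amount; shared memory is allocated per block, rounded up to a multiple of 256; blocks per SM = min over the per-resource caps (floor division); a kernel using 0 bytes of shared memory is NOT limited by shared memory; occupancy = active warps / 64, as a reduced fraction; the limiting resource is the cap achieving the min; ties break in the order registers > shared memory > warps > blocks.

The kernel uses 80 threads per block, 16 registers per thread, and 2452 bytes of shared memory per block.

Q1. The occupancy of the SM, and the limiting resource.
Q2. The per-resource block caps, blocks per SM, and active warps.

Answer: occupancy 9/16, limited by shared memory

registers: 42 blocks
shared memory: 12 blocks
warps: 21 blocks
blocks: 24 blocks

Answer: 12 blocks, 36 active warps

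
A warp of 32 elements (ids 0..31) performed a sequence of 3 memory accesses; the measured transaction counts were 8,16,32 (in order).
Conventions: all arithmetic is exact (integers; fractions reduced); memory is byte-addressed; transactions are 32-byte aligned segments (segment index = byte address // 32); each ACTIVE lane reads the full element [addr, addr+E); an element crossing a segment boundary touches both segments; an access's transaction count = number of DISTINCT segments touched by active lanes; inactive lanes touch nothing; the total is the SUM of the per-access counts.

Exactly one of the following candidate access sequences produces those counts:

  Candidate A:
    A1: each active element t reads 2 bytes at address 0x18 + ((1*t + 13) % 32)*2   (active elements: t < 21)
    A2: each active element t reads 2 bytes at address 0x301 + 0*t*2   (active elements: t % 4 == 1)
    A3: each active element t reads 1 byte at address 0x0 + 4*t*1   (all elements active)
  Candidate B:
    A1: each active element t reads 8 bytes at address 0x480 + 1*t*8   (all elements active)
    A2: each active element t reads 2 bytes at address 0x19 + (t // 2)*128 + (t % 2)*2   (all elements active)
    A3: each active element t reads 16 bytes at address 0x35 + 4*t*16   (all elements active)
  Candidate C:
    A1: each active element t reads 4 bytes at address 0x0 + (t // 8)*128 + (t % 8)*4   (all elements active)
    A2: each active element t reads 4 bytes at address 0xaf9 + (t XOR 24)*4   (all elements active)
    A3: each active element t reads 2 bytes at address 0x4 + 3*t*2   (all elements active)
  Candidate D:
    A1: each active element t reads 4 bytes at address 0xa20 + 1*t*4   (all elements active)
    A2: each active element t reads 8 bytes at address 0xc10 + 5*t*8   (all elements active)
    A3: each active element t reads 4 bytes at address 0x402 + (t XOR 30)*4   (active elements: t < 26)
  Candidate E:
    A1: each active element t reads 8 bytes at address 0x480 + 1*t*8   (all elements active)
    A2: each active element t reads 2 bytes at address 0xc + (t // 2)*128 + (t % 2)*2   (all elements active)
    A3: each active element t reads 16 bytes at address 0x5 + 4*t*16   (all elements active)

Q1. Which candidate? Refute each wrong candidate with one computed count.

A: A1 gives 3 transactions, not 8
B: A3 gives 64 transactions, not 32
C: A1 gives 4 transactions, not 8
D: A1 gives 4 transactions, not 8
E: all counts match (8,16,32)

Answer: E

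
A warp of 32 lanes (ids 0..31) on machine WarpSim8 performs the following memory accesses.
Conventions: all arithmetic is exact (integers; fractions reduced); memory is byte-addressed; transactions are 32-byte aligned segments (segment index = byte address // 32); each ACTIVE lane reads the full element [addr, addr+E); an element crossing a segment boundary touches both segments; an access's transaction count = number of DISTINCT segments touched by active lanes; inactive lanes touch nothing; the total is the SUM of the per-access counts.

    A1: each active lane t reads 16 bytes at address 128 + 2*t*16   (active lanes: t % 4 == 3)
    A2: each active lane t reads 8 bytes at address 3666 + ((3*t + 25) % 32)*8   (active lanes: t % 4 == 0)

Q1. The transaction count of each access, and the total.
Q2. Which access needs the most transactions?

A1: 8 transactions
A2: 9 transactions

Answer: 8,9; total 17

Answer: A2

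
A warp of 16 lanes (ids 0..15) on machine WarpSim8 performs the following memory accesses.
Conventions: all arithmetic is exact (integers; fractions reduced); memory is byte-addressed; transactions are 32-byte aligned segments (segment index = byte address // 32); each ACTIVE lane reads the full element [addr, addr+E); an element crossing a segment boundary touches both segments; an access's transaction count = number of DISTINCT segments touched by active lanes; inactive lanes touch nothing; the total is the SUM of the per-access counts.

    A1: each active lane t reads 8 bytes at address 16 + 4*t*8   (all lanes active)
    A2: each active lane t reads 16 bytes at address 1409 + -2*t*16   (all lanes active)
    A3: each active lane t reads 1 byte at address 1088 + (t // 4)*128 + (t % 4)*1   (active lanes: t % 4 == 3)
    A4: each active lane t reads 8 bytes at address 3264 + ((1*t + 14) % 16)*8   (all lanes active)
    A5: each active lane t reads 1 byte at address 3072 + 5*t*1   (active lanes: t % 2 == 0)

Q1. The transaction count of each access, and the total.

A1: 16 transactions
A2: 16 transactions
A3: 4 transactions
A4: 4 transactions
A5: 3 transactions

Answer: 16,16,4,4,3; total 43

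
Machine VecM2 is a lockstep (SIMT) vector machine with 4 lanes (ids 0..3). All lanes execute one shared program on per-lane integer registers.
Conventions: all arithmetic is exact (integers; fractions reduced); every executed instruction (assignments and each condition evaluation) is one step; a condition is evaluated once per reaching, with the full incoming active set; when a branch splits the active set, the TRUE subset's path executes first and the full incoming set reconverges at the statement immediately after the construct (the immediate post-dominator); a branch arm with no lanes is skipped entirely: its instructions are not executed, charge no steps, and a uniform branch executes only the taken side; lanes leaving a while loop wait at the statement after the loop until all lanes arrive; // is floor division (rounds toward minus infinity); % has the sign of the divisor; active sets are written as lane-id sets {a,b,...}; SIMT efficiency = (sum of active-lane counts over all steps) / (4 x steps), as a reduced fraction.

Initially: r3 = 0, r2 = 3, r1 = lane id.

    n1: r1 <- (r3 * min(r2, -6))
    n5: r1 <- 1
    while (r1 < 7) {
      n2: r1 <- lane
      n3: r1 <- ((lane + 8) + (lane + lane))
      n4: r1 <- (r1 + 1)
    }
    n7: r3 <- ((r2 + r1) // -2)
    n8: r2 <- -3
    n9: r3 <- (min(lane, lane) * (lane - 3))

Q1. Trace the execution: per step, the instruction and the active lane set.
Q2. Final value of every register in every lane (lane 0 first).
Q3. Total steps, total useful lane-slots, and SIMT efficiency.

step 0: r1 <- (r3 * min(r2, -6))     {0,1,2,3}
step 1: r1 <- 1                      {0,1,2,3}
step 2: eval (r1 < 7)                {0,1,2,3}
step 3: r1 <- lane                   {0,1,2,3}
step 4: r1 <- ((lane + 8) + (lane + lane)) {0,1,2,3}
step 5: r1 <- (r1 + 1)               {0,1,2,3}
step 6: eval (r1 < 7)                {0,1,2,3}
step 7: r3 <- ((r2 + r1) // -2)      {0,1,2,3}
step 8: r2 <- -3                     {0,1,2,3}
step 9: r3 <- (min(lane, lane) * (lane - 3)) {0,1,2,3}

Answer: 10 steps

r3: 0,-2,-2,0
r2: -3,-3,-3,-3
r1: 9,12,15,18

steps = 10; useful = 40; efficiency = 40/40 = 1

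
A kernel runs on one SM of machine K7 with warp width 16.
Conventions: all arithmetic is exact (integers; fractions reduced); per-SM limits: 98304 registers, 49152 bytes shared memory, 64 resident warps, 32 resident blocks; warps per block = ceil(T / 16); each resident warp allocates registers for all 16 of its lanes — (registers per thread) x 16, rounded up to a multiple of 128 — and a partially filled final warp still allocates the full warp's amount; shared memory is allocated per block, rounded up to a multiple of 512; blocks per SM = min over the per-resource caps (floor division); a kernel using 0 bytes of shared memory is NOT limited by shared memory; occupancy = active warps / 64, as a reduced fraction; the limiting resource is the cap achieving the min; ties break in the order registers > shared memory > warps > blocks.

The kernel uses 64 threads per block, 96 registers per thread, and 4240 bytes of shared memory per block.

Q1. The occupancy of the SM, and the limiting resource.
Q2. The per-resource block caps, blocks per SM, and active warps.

Answer: occupancy 5/8, limited by shared memory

registers: 16 blocks
shared memory: 10 blocks
warps: 16 blocks
blocks: 32 blocks

Answer: 10 blocks, 40 active warps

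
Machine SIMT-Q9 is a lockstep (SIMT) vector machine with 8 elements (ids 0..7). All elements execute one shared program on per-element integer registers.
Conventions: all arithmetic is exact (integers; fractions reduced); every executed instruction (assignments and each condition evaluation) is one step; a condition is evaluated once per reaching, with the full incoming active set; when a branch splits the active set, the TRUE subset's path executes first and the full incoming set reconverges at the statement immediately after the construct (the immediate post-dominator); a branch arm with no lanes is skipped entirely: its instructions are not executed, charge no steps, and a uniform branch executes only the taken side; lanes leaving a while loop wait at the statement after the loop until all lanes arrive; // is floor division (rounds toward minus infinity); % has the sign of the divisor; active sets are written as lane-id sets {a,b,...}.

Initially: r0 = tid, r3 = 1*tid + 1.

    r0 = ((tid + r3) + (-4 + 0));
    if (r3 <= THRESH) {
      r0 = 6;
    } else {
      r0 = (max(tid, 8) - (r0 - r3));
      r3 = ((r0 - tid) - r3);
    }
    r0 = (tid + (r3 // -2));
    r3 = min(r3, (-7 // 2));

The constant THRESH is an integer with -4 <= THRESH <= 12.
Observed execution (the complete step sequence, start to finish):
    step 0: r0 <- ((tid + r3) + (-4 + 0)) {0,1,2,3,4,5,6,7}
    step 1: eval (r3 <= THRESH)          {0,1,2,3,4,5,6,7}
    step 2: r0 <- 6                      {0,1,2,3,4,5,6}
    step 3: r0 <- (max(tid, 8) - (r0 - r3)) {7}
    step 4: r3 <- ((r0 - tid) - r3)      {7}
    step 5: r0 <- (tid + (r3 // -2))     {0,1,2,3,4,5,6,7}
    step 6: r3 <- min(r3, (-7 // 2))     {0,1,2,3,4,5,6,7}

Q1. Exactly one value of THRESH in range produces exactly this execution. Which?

Answer: THRESH = 7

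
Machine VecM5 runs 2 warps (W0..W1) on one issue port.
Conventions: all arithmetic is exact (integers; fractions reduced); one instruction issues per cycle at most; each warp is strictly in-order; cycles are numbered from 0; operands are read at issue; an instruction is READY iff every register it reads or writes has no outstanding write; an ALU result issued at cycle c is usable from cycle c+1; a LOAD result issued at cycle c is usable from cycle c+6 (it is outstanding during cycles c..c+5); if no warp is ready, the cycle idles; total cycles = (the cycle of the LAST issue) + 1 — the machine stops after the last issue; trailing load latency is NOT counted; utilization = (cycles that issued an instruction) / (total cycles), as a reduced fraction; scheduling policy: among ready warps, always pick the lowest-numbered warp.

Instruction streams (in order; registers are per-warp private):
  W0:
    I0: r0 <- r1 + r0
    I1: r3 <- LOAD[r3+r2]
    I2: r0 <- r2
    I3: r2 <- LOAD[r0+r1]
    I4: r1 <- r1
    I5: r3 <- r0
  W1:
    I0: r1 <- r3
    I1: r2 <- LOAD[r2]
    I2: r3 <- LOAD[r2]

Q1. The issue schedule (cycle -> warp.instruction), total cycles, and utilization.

cycle 0: W0.I0
cycle 1: W0.I1
cycle 2: W0.I2
cycle 3: W0.I3
cycle 4: W0.I4
cycle 5: W1.I0
cycle 6: W1.I1
cycle 7: W0.I5
cycle 8: idle
cycle 9: idle
cycle 10: idle
cycle 11: idle
cycle 12: W1.I2

Answer: 13 cycles, utilization 9/13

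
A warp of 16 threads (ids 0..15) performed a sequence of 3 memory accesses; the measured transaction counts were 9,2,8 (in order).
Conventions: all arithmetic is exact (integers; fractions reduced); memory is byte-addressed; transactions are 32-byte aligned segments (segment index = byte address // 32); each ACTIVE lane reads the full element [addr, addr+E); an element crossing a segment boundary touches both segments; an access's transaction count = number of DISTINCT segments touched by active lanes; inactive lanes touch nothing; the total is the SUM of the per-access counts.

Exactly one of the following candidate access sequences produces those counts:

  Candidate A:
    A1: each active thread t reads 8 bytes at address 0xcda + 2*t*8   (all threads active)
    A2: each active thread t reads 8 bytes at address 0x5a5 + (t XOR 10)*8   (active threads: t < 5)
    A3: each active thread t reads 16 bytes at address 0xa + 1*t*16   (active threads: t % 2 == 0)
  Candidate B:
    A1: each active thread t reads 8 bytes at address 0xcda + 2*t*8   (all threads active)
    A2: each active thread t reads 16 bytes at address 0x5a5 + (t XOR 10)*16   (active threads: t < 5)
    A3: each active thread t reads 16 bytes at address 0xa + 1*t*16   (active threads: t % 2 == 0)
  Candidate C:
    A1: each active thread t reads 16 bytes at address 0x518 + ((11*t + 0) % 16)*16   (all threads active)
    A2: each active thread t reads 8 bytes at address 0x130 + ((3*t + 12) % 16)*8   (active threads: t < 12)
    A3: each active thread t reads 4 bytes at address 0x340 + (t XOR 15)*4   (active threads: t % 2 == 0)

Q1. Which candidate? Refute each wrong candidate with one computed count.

B: A2 gives 4 transactions, not 2
C: A2 gives 5 transactions, not 2
A: all counts match (9,2,8)

Answer: A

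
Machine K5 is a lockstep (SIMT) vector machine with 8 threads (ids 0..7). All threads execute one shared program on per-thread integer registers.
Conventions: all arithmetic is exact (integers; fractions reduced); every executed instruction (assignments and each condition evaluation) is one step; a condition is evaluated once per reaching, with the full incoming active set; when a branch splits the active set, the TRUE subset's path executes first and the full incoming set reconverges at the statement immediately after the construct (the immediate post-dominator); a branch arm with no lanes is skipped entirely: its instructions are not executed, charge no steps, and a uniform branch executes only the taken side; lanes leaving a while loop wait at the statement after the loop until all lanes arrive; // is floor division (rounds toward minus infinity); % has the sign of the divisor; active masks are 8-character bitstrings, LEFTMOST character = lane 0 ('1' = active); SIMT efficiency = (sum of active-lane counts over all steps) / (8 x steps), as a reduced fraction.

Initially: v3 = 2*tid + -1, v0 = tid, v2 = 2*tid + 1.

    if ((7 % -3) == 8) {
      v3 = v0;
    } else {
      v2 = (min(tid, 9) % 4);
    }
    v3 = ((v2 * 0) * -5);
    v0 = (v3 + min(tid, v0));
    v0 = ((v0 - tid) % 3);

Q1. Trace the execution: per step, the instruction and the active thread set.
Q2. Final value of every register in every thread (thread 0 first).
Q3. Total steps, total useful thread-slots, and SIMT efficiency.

step 0: eval ((7 % -3) == 8)         11111111
step 1: v2 <- (min(tid, 9) % 4)      11111111
step 2: v3 <- ((v2 * 0) * -5)        11111111
step 3: v0 <- (v3 + min(tid, v0))    11111111
step 4: v0 <- ((v0 - tid) % 3)       11111111

Answer: 5 steps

v3: 0,0,0,0,0,0,0,0
v0: 0,0,0,0,0,0,0,0
v2: 0,1,2,3,0,1,2,3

steps = 5; useful = 40; efficiency = 40/40 = 1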